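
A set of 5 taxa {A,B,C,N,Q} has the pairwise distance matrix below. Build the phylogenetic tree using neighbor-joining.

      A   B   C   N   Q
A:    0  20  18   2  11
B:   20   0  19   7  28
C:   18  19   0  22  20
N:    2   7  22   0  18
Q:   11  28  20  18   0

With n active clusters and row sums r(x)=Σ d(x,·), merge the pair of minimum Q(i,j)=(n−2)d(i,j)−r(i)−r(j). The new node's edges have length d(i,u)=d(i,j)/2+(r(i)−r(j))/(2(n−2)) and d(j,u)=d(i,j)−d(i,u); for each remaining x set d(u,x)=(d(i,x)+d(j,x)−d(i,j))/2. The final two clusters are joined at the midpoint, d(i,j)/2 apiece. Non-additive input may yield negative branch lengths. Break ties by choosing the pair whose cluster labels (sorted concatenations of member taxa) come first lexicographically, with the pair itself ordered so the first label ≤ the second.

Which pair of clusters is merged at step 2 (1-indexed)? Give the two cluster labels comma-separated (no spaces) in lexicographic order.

step 1: merge (B,N) at d=7, Q=-102; branch lengths B→23/3, N→-2/3; new cluster BN
  updated: d(A,BN)=15/2, d(BN,C)=17, d(BN,Q)=39/2
step 2: merge (A,BN) at d=15/2, Q=-131/2; branch lengths A→15/8, BN→45/8; new cluster ABN
  updated: d(ABN,C)=55/4, d(ABN,Q)=23/2
step 3: merge (ABN,C) at d=55/4, Q=-181/4; branch lengths ABN→21/8, C→89/8; new cluster ABCN
  updated: d(ABCN,Q)=71/8
step 4: merge (ABCN,Q) at d=71/8; branch lengths ABCN→71/16, Q→71/16; new cluster ABCNQ
final tree: (((A:15/8,(B:23/3,N:-2/3):45/8):21/8,C:89/8):71/16,Q:71/16)
total length: 297/8

A,BN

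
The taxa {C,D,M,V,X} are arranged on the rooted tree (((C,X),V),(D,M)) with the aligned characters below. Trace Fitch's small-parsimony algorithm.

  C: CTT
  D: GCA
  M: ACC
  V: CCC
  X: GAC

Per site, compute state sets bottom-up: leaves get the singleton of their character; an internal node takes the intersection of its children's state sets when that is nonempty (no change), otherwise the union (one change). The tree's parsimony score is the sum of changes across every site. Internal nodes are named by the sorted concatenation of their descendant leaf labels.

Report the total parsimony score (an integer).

site 0, node CX: C={C} ∪ X={G} → {C,G} (+1)
site 0, node CVX: CX={C,G} ∩ V={C} → {C} (+0)
site 0, node DM: D={G} ∪ M={A} → {A,G} (+1)
site 0, node CDMVX: CVX={C} ∪ DM={A,G} → {A,C,G} (+1)
site 1, node CX: C={T} ∪ X={A} → {A,T} (+1)
site 1, node CVX: CX={A,T} ∪ V={C} → {A,C,T} (+1)
site 1, node DM: D={C} ∩ M={C} → {C} (+0)
site 1, node CDMVX: CVX={A,C,T} ∩ DM={C} → {C} (+0)
site 2, node CX: C={T} ∪ X={C} → {C,T} (+1)
site 2, node CVX: CX={C,T} ∩ V={C} → {C} (+0)
site 2, node DM: D={A} ∪ M={C} → {A,C} (+1)
site 2, node CDMVX: CVX={C} ∩ DM={A,C} → {C} (+0)
per-site changes: [3, 2, 2]; total = 7

7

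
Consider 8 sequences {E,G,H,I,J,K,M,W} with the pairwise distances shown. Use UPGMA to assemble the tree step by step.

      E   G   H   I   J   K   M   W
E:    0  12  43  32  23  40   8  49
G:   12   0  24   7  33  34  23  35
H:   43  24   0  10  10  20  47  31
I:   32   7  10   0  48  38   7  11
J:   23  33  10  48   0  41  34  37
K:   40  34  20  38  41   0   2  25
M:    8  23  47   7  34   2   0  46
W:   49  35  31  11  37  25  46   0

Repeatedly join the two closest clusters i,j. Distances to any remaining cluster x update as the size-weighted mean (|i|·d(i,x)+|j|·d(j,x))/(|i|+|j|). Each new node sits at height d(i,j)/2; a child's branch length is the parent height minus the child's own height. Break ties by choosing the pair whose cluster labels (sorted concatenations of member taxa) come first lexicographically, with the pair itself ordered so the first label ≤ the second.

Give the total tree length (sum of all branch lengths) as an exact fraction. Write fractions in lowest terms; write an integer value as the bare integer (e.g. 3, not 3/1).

11561/140

1. join K+M (d=2) ⇒ KM; edges |K|=1, |M|=1
  updated: d(E,KM)=24, d(G,KM)=57/2, d(H,KM)=67/2, d(I,KM)=45/2, d(J,KM)=75/2, d(KM,W)=71/2
2. join G+I (d=7) ⇒ GI; edges |G|=7/2, |I|=7/2
  updated: d(E,GI)=22, d(GI,H)=17, d(GI,J)=81/2, d(GI,KM)=51/2, d(GI,W)=23
3. join H+J (d=10) ⇒ HJ; edges |H|=5, |J|=5
  updated: d(E,HJ)=33, d(GI,HJ)=115/4, d(HJ,KM)=71/2, d(HJ,W)=34
4. join E+GI (d=22) ⇒ EGI; edges |E|=11, |GI|=15/2
  updated: d(EGI,HJ)=181/6, d(EGI,KM)=25, d(EGI,W)=95/3
5. join EGI+KM (d=25) ⇒ EGIKM; edges |EGI|=3/2, |KM|=23/2
  updated: d(EGIKM,HJ)=323/10, d(EGIKM,W)=166/5
6. join EGIKM+HJ (d=323/10) ⇒ EGHIJKM; edges |EGIKM|=73/20, |HJ|=223/20
  updated: d(EGHIJKM,W)=234/7
7. join EGHIJKM+W (d=234/7) ⇒ EGHIJKMW; edges |EGHIJKM|=79/140, |W|=117/7
final tree: ((((E:11,(G:7/2,I:7/2):15/2):3/2,(K:1,M:1):23/2):73/20,(H:5,J:5):223/20):79/140,W:117/7)
total length: 11561/140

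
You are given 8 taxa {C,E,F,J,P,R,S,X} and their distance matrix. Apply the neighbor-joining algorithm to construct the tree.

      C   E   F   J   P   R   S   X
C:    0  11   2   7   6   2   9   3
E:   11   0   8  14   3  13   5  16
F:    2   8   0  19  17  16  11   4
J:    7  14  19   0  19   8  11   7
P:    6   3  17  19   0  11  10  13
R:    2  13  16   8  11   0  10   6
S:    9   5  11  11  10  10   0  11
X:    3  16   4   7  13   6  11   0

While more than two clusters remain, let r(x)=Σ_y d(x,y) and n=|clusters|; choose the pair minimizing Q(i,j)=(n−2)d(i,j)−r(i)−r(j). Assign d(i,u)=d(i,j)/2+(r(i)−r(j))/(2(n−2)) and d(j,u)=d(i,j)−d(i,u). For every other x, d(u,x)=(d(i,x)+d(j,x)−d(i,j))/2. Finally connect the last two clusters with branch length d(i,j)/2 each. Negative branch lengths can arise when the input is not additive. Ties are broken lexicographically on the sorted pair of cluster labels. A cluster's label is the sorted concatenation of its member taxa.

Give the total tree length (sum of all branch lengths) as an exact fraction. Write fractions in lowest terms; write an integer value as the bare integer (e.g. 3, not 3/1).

449/16

iteration 1: select E,P (d=3, Q=-131); attach at lengths (3/4, 9/4); label the merged cluster EP
  updated: d(C,EP)=7, d(EP,F)=11, d(EP,J)=15, d(EP,R)=21/2, d(EP,S)=6, d(EP,X)=13
iteration 2: select EP,S (d=6, Q=-181/2); attach at lengths (69/20, 51/20); label the merged cluster EPS
  updated: d(C,EPS)=5, d(EPS,F)=8, d(EPS,J)=10, d(EPS,R)=29/4, d(EPS,X)=9
iteration 3: select F,X (d=4, Q=-62); attach at lengths (9/2, -1/2); label the merged cluster FX
  updated: d(C,FX)=1/2, d(EPS,FX)=13/2, d(FX,J)=11, d(FX,R)=9
iteration 4: select C,FX (d=1/2, Q=-40); attach at lengths (-11/6, 7/3); label the merged cluster CFX
  updated: d(CFX,EPS)=11/2, d(CFX,J)=35/4, d(CFX,R)=21/4
iteration 5: select CFX,EPS (d=11/2, Q=-125/4); attach at lengths (31/16, 57/16); label the merged cluster CEFPSX
  updated: d(CEFPSX,J)=53/8, d(CEFPSX,R)=7/2
iteration 6: select CEFPSX,J (d=53/8, Q=-145/8); attach at lengths (17/16, 89/16); label the merged cluster CEFJPSX
  updated: d(CEFJPSX,R)=39/16
iteration 7: select CEFJPSX,R (d=39/16); attach at lengths (39/32, 39/32); label the merged cluster CEFJPRSX
final tree: ((((C:-11/6,(F:9/2,X:-1/2):7/3):31/16,((E:3/4,P:9/4):69/20,S:51/20):57/16):17/16,J:89/16):39/32,R:39/32)
total length: 449/16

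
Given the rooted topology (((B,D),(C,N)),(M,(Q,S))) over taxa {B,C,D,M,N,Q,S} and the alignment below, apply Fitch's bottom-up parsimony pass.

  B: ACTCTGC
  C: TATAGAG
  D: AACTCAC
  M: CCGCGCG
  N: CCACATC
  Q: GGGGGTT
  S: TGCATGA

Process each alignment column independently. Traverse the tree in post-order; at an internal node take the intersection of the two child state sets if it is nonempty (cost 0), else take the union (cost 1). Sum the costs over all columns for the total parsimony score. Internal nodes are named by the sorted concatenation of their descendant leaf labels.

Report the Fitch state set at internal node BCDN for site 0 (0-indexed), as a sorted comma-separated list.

BD@0: {A} ∩ {A} = {A} (intersection, +0)
CN@0: {T} ∪ {C} = {C,T} (union, +1)
BCDN@0: {A} ∪ {C,T} = {A,C,T} (union, +1)
QS@0: {G} ∪ {T} = {G,T} (union, +1)
MQS@0: {C} ∪ {G,T} = {C,G,T} (union, +1)
BCDMNQS@0: {A,C,T} ∩ {C,G,T} = {C,T} (intersection, +0)
BD@1: {C} ∪ {A} = {A,C} (union, +1)
CN@1: {A} ∪ {C} = {A,C} (union, +1)
BCDN@1: {A,C} ∩ {A,C} = {A,C} (intersection, +0)
QS@1: {G} ∩ {G} = {G} (intersection, +0)
MQS@1: {C} ∪ {G} = {C,G} (union, +1)
BCDMNQS@1: {A,C} ∩ {C,G} = {C} (intersection, +0)
BD@2: {T} ∪ {C} = {C,T} (union, +1)
CN@2: {T} ∪ {A} = {A,T} (union, +1)
BCDN@2: {C,T} ∩ {A,T} = {T} (intersection, +0)
QS@2: {G} ∪ {C} = {C,G} (union, +1)
MQS@2: {G} ∩ {C,G} = {G} (intersection, +0)
BCDMNQS@2: {T} ∪ {G} = {G,T} (union, +1)
BD@3: {C} ∪ {T} = {C,T} (union, +1)
CN@3: {A} ∪ {C} = {A,C} (union, +1)
BCDN@3: {C,T} ∩ {A,C} = {C} (intersection, +0)
QS@3: {G} ∪ {A} = {A,G} (union, +1)
MQS@3: {C} ∪ {A,G} = {A,C,G} (union, +1)
BCDMNQS@3: {C} ∩ {A,C,G} = {C} (intersection, +0)
BD@4: {T} ∪ {C} = {C,T} (union, +1)
CN@4: {G} ∪ {A} = {A,G} (union, +1)
BCDN@4: {C,T} ∪ {A,G} = {A,C,G,T} (union, +1)
QS@4: {G} ∪ {T} = {G,T} (union, +1)
MQS@4: {G} ∩ {G,T} = {G} (intersection, +0)
BCDMNQS@4: {A,C,G,T} ∩ {G} = {G} (intersection, +0)
BD@5: {G} ∪ {A} = {A,G} (union, +1)
CN@5: {A} ∪ {T} = {A,T} (union, +1)
BCDN@5: {A,G} ∩ {A,T} = {A} (intersection, +0)
QS@5: {T} ∪ {G} = {G,T} (union, +1)
MQS@5: {C} ∪ {G,T} = {C,G,T} (union, +1)
BCDMNQS@5: {A} ∪ {C,G,T} = {A,C,G,T} (union, +1)
BD@6: {C} ∩ {C} = {C} (intersection, +0)
CN@6: {G} ∪ {C} = {C,G} (union, +1)
BCDN@6: {C} ∩ {C,G} = {C} (intersection, +0)
QS@6: {T} ∪ {A} = {A,T} (union, +1)
MQS@6: {G} ∪ {A,T} = {A,G,T} (union, +1)
BCDMNQS@6: {C} ∪ {A,G,T} = {A,C,G,T} (union, +1)
per-site changes: [4, 3, 4, 4, 4, 5, 4]; total = 28

A,C,T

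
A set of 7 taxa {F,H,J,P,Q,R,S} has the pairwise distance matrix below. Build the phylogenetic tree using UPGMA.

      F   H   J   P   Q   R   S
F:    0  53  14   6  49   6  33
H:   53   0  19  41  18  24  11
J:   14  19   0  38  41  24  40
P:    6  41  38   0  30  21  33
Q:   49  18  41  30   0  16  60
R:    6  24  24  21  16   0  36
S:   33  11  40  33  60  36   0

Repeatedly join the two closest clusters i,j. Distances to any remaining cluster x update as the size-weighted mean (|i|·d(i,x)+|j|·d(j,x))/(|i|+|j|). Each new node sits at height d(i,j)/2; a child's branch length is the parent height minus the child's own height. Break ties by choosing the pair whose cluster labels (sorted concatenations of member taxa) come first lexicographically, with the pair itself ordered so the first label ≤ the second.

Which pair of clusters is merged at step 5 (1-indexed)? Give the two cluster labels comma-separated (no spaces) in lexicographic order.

FJPR,Q

1. join F+P (d=6) ⇒ FP; edges |F|=3, |P|=3
  updated: d(FP,H)=47, d(FP,J)=26, d(FP,Q)=79/2, d(FP,R)=27/2, d(FP,S)=33
2. join H+S (d=11) ⇒ HS; edges |H|=11/2, |S|=11/2
  updated: d(FP,HS)=40, d(HS,J)=59/2, d(HS,Q)=39, d(HS,R)=30
3. join FP+R (d=27/2) ⇒ FPR; edges |FP|=15/4, |R|=27/4
  updated: d(FPR,HS)=110/3, d(FPR,J)=76/3, d(FPR,Q)=95/3
4. join FPR+J (d=76/3) ⇒ FJPR; edges |FPR|=71/12, |J|=38/3
  updated: d(FJPR,HS)=279/8, d(FJPR,Q)=34
5. join FJPR+Q (d=34) ⇒ FJPQR; edges |FJPR|=13/3, |Q|=17
  updated: d(FJPQR,HS)=357/10
6. join FJPQR+HS (d=357/10) ⇒ FHJPQRS; edges |FJPQR|=17/20, |HS|=247/20
final tree: (((((F:3,P:3):15/4,R:27/4):71/12,J:38/3):13/3,Q:17):17/20,(H:11/2,S:11/2):247/20)
total length: 4837/60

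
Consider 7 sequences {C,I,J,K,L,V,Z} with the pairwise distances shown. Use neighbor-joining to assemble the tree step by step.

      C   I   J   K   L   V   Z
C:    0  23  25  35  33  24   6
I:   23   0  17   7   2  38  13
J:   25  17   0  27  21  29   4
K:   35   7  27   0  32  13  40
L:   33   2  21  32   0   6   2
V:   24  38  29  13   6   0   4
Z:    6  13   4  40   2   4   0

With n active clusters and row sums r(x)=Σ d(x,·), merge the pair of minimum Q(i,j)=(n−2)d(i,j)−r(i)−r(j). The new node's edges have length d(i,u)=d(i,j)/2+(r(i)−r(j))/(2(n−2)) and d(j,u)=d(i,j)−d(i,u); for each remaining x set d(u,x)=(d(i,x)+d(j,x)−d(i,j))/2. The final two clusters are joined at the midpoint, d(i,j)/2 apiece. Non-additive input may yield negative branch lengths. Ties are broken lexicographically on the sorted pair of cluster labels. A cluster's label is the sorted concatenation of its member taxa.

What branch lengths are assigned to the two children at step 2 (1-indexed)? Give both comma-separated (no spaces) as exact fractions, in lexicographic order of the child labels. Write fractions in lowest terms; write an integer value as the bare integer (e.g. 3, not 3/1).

step 1: merge (I,K) at d=7, Q=-219; branch lengths I→-19/10, K→89/10; new cluster IK
  updated: d(C,IK)=51/2, d(IK,J)=37/2, d(IK,L)=27/2, d(IK,V)=22, d(IK,Z)=23
step 2: merge (L,V) at d=6, Q=-273/2; branch lengths L→29/16, V→67/16; new cluster LV
  updated: d(C,LV)=51/2, d(IK,LV)=59/4, d(J,LV)=22, d(LV,Z)=0
step 3: merge (IK,LV) at d=59/4, Q=-399/4; branch lengths IK→85/8, LV→33/8; new cluster IKLV
  updated: d(C,IKLV)=145/8, d(IKLV,J)=103/8, d(IKLV,Z)=33/8
step 4: merge (C,Z) at d=6, Q=-205/4; branch lengths C→47/4, Z→-23/4; new cluster CZ
  updated: d(CZ,IKLV)=65/8, d(CZ,J)=23/2
step 5: merge (CZ,IKLV) at d=65/8, Q=-65/2; branch lengths CZ→27/8, IKLV→19/4; new cluster CIKLVZ
  updated: d(CIKLVZ,J)=65/8
step 6: merge (CIKLVZ,J) at d=65/8; branch lengths CIKLVZ→65/16, J→65/16; new cluster CIJKLVZ
final tree: (((C:47/4,Z:-23/4):27/8,((I:-19/10,K:89/10):85/8,(L:29/16,V:67/16):33/8):19/4):65/16,J:65/16)
total length: 50

29/16,67/16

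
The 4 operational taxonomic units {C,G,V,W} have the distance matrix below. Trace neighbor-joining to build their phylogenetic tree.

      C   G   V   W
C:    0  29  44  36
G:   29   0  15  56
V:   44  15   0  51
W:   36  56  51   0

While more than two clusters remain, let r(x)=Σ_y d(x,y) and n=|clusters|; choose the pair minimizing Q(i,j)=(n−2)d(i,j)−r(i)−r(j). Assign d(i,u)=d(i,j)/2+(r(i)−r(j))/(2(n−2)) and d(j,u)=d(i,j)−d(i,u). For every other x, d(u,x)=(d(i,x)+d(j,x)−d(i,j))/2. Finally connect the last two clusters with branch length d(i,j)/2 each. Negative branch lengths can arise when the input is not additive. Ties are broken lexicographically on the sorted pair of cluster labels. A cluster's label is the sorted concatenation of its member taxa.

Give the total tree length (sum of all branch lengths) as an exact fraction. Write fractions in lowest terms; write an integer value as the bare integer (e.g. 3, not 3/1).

141/2

step 1: merge (C,W) at d=36, Q=-180; branch lengths C→19/2, W→53/2; new cluster CW
  updated: d(CW,G)=49/2, d(CW,V)=59/2
step 2: merge (CW,G) at d=49/2, Q=-69; branch lengths CW→39/2, G→5; new cluster CGW
  updated: d(CGW,V)=10
step 3: merge (CGW,V) at d=10; branch lengths CGW→5, V→5; new cluster CGVW
final tree: (((C:19/2,W:53/2):39/2,G:5):5,V:5)
total length: 141/2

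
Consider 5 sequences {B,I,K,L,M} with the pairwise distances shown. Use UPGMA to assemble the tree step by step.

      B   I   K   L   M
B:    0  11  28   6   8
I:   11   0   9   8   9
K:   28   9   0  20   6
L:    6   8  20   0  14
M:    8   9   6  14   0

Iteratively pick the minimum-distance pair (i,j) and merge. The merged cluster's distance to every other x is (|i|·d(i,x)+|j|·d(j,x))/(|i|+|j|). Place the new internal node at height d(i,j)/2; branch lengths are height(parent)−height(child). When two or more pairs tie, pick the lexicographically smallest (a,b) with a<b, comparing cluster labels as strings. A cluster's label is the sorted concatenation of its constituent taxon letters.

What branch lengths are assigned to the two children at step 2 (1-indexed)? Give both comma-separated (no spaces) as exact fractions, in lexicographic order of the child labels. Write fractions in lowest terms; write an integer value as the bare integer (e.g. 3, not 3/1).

3,3

step 1: merge (B,L) at d=6; branch lengths B→3, L→3; new cluster BL
  updated: d(BL,I)=19/2, d(BL,K)=24, d(BL,M)=11
step 2: merge (K,M) at d=6; branch lengths K→3, M→3; new cluster KM
  updated: d(BL,KM)=35/2, d(I,KM)=9
step 3: merge (I,KM) at d=9; branch lengths I→9/2, KM→3/2; new cluster IKM
  updated: d(BL,IKM)=89/6
step 4: merge (BL,IKM) at d=89/6; branch lengths BL→53/12, IKM→35/12; new cluster BIKLM
final tree: ((B:3,L:3):53/12,(I:9/2,(K:3,M:3):3/2):35/12)
total length: 76/3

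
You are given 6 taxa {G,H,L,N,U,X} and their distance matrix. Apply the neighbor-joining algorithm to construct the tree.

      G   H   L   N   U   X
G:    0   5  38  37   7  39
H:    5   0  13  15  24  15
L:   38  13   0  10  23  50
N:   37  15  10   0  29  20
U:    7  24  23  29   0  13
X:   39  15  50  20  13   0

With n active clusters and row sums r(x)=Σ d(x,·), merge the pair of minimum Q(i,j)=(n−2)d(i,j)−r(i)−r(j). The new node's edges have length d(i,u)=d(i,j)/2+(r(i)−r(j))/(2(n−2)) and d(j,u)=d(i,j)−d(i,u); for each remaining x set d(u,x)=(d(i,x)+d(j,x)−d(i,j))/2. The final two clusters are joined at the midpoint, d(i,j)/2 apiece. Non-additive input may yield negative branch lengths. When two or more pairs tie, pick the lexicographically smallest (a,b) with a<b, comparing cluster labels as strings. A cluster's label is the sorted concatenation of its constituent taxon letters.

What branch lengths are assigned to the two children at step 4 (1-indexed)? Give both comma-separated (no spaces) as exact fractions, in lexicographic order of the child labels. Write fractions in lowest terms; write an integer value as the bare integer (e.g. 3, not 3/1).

65/16,-37/16

iteration 1: select L,N (d=10, Q=-205); attach at lengths (63/8, 17/8); label the merged cluster LN
  updated: d(G,LN)=65/2, d(H,LN)=9, d(LN,U)=21, d(LN,X)=30
iteration 2: select G,U (d=7, Q=-255/2); attach at lengths (79/12, 5/12); label the merged cluster GU
  updated: d(GU,H)=11, d(GU,LN)=93/4, d(GU,X)=45/2
iteration 3: select GU,X (d=45/2, Q=-317/4); attach at lengths (137/16, 223/16); label the merged cluster GUX
  updated: d(GUX,H)=7/4, d(GUX,LN)=123/8
iteration 4: select GUX,H (d=7/4, Q=-209/8); attach at lengths (65/16, -37/16); label the merged cluster GHUX
  updated: d(GHUX,LN)=181/16
iteration 5: select GHUX,LN (d=181/16); attach at lengths (181/32, 181/32); label the merged cluster GHLNUX
final tree: ((((G:79/12,U:5/12):137/16,X:223/16):65/16,H:-37/16):181/32,(L:63/8,N:17/8):181/32)
total length: 841/16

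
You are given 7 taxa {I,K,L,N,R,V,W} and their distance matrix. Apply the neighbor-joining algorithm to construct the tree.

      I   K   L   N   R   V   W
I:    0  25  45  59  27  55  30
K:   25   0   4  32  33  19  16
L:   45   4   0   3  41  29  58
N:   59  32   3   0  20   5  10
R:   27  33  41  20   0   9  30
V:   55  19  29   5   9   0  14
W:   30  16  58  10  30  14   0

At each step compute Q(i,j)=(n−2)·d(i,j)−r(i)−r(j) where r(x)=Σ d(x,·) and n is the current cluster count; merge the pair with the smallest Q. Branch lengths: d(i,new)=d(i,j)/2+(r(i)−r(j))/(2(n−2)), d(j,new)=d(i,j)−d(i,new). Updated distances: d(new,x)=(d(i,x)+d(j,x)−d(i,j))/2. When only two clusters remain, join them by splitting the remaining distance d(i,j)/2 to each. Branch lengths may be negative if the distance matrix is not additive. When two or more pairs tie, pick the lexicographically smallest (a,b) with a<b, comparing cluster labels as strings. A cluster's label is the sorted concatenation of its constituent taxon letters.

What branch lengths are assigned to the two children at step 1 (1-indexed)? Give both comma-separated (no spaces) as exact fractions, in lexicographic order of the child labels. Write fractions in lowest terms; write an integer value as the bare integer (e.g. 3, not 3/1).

step 1: merge (L,N) at d=3, Q=-294; branch lengths L→33/5, N→-18/5; new cluster LN
  updated: d(I,LN)=101/2, d(K,LN)=33/2, d(LN,R)=29, d(LN,V)=31/2, d(LN,W)=65/2
step 2: merge (I,R) at d=27, Q=-415/2; branch lengths I→335/16, R→97/16; new cluster IR
  updated: d(IR,K)=31/2, d(IR,LN)=105/4, d(IR,V)=37/2, d(IR,W)=33/2
step 3: merge (LN,V) at d=31/2, Q=-445/4; branch lengths LN→281/24, V→91/24; new cluster LNV
  updated: d(IR,LNV)=117/8, d(K,LNV)=10, d(LNV,W)=31/2
step 4: merge (IR,W) at d=33/2, Q=-493/8; branch lengths IR→253/32, W→275/32; new cluster IRW
  updated: d(IRW,K)=15/2, d(IRW,LNV)=109/16
step 5: merge (IRW,K) at d=15/2, Q=-389/16; branch lengths IRW→69/32, K→171/32; new cluster IKRW
  updated: d(IKRW,LNV)=149/32
step 6: merge (IKRW,LNV) at d=149/32; branch lengths IKRW→149/64, LNV→149/64; new cluster IKLNRVW
final tree: ((((I:335/16,R:97/16):253/32,W:275/32):69/32,K:171/32):149/64,((L:33/5,N:-18/5):281/24,V:91/24):149/64)
total length: 2373/32

33/5,-18/5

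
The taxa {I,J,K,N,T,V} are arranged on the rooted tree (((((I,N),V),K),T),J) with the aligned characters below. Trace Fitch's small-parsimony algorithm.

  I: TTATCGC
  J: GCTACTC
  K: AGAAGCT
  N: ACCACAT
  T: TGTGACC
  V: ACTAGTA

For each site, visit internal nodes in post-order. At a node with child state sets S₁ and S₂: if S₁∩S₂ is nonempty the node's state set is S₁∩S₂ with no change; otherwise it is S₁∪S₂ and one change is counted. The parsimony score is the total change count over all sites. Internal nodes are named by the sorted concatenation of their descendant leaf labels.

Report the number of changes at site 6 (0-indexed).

site 0, node IN: I={T} ∪ N={A} → {A,T} (+1)
site 0, node INV: IN={A,T} ∩ V={A} → {A} (+0)
site 0, node IKNV: INV={A} ∩ K={A} → {A} (+0)
site 0, node IKNTV: IKNV={A} ∪ T={T} → {A,T} (+1)
site 0, node IJKNTV: IKNTV={A,T} ∪ J={G} → {A,G,T} (+1)
site 1, node IN: I={T} ∪ N={C} → {C,T} (+1)
site 1, node INV: IN={C,T} ∩ V={C} → {C} (+0)
site 1, node IKNV: INV={C} ∪ K={G} → {C,G} (+1)
site 1, node IKNTV: IKNV={C,G} ∩ T={G} → {G} (+0)
site 1, node IJKNTV: IKNTV={G} ∪ J={C} → {C,G} (+1)
site 2, node IN: I={A} ∪ N={C} → {A,C} (+1)
site 2, node INV: IN={A,C} ∪ V={T} → {A,C,T} (+1)
site 2, node IKNV: INV={A,C,T} ∩ K={A} → {A} (+0)
site 2, node IKNTV: IKNV={A} ∪ T={T} → {A,T} (+1)
site 2, node IJKNTV: IKNTV={A,T} ∩ J={T} → {T} (+0)
site 3, node IN: I={T} ∪ N={A} → {A,T} (+1)
site 3, node INV: IN={A,T} ∩ V={A} → {A} (+0)
site 3, node IKNV: INV={A} ∩ K={A} → {A} (+0)
site 3, node IKNTV: IKNV={A} ∪ T={G} → {A,G} (+1)
site 3, node IJKNTV: IKNTV={A,G} ∩ J={A} → {A} (+0)
site 4, node IN: I={C} ∩ N={C} → {C} (+0)
site 4, node INV: IN={C} ∪ V={G} → {C,G} (+1)
site 4, node IKNV: INV={C,G} ∩ K={G} → {G} (+0)
site 4, node IKNTV: IKNV={G} ∪ T={A} → {A,G} (+1)
site 4, node IJKNTV: IKNTV={A,G} ∪ J={C} → {A,C,G} (+1)
site 5, node IN: I={G} ∪ N={A} → {A,G} (+1)
site 5, node INV: IN={A,G} ∪ V={T} → {A,G,T} (+1)
site 5, node IKNV: INV={A,G,T} ∪ K={C} → {A,C,G,T} (+1)
site 5, node IKNTV: IKNV={A,C,G,T} ∩ T={C} → {C} (+0)
site 5, node IJKNTV: IKNTV={C} ∪ J={T} → {C,T} (+1)
site 6, node IN: I={C} ∪ N={T} → {C,T} (+1)
site 6, node INV: IN={C,T} ∪ V={A} → {A,C,T} (+1)
site 6, node IKNV: INV={A,C,T} ∩ K={T} → {T} (+0)
site 6, node IKNTV: IKNV={T} ∪ T={C} → {C,T} (+1)
site 6, node IJKNTV: IKNTV={C,T} ∩ J={C} → {C} (+0)
per-site changes: [3, 3, 3, 2, 3, 4, 3]; total = 21

3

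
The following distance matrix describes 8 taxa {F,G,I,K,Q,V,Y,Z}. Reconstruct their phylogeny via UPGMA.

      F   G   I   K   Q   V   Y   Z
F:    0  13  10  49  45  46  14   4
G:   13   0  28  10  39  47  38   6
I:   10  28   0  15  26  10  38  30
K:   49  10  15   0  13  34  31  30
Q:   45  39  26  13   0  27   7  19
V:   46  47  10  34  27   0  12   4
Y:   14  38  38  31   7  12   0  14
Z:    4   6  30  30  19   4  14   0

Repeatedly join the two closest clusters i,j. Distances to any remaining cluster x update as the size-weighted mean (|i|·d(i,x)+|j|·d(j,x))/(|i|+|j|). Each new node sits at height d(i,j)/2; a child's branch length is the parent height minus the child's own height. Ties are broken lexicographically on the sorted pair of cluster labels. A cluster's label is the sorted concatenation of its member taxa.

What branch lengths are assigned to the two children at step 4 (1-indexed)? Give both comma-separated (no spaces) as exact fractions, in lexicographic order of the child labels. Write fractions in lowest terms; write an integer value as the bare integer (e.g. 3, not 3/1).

5,5

step 1: merge (F,Z) at d=4; branch lengths F→2, Z→2; new cluster FZ
  updated: d(FZ,G)=19/2, d(FZ,I)=20, d(FZ,K)=79/2, d(FZ,Q)=32, d(FZ,V)=25, d(FZ,Y)=14
step 2: merge (Q,Y) at d=7; branch lengths Q→7/2, Y→7/2; new cluster QY
  updated: d(FZ,QY)=23, d(G,QY)=77/2, d(I,QY)=32, d(K,QY)=22, d(QY,V)=39/2
step 3: merge (FZ,G) at d=19/2; branch lengths FZ→11/4, G→19/4; new cluster FGZ
  updated: d(FGZ,I)=68/3, d(FGZ,K)=89/3, d(FGZ,QY)=169/6, d(FGZ,V)=97/3
step 4: merge (I,V) at d=10; branch lengths I→5, V→5; new cluster IV
  updated: d(FGZ,IV)=55/2, d(IV,K)=49/2, d(IV,QY)=103/4
step 5: merge (K,QY) at d=22; branch lengths K→11, QY→15/2; new cluster KQY
  updated: d(FGZ,KQY)=86/3, d(IV,KQY)=76/3
step 6: merge (IV,KQY) at d=76/3; branch lengths IV→23/3, KQY→5/3; new cluster IKQVY
  updated: d(FGZ,IKQVY)=141/5
step 7: merge (FGZ,IKQVY) at d=141/5; branch lengths FGZ→187/20, IKQVY→43/30; new cluster FGIKQVYZ
final tree: (((F:2,Z:2):11/4,G:19/4):187/20,((I:5,V:5):23/3,(K:11,(Q:7/2,Y:7/2):15/2):5/3):43/30)
total length: 4027/60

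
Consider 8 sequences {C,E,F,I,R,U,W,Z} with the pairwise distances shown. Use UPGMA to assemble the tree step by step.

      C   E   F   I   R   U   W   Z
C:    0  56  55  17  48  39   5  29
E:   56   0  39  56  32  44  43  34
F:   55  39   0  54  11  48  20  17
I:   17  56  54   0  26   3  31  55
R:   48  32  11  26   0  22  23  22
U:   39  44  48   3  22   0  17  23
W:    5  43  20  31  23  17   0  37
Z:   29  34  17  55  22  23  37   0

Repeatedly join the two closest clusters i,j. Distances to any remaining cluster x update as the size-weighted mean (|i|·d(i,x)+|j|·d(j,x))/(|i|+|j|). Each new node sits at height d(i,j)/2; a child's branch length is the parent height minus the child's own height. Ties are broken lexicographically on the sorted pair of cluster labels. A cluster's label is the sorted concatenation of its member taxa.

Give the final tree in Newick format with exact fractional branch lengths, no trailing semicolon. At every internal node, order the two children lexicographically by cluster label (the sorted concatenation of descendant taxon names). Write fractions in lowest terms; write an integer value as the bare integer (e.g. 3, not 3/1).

1. join I+U (d=3) ⇒ IU; edges |I|=3/2, |U|=3/2
  updated: d(C,IU)=28, d(E,IU)=50, d(F,IU)=51, d(IU,R)=24, d(IU,W)=24, d(IU,Z)=39
2. join C+W (d=5) ⇒ CW; edges |C|=5/2, |W|=5/2
  updated: d(CW,E)=99/2, d(CW,F)=75/2, d(CW,IU)=26, d(CW,R)=71/2, d(CW,Z)=33
3. join F+R (d=11) ⇒ FR; edges |F|=11/2, |R|=11/2
  updated: d(CW,FR)=73/2, d(E,FR)=71/2, d(FR,IU)=75/2, d(FR,Z)=39/2
4. join FR+Z (d=39/2) ⇒ FRZ; edges |FR|=17/4, |Z|=39/4
  updated: d(CW,FRZ)=106/3, d(E,FRZ)=35, d(FRZ,IU)=38
5. join CW+IU (d=26) ⇒ CIUW; edges |CW|=21/2, |IU|=23/2
  updated: d(CIUW,E)=199/4, d(CIUW,FRZ)=110/3
6. join E+FRZ (d=35) ⇒ EFRZ; edges |E|=35/2, |FRZ|=31/4
  updated: d(CIUW,EFRZ)=639/16
7. join CIUW+EFRZ (d=639/16) ⇒ CEFIRUWZ; edges |CIUW|=223/32, |EFRZ|=79/32
final tree: (((C:5/2,W:5/2):21/2,(I:3/2,U:3/2):23/2):223/32,(E:35/2,((F:11/2,R:11/2):17/4,Z:39/4):31/4):79/32)
total length: 1435/16

(((C:5/2,W:5/2):21/2,(I:3/2,U:3/2):23/2):223/32,(E:35/2,((F:11/2,R:11/2):17/4,Z:39/4):31/4):79/32)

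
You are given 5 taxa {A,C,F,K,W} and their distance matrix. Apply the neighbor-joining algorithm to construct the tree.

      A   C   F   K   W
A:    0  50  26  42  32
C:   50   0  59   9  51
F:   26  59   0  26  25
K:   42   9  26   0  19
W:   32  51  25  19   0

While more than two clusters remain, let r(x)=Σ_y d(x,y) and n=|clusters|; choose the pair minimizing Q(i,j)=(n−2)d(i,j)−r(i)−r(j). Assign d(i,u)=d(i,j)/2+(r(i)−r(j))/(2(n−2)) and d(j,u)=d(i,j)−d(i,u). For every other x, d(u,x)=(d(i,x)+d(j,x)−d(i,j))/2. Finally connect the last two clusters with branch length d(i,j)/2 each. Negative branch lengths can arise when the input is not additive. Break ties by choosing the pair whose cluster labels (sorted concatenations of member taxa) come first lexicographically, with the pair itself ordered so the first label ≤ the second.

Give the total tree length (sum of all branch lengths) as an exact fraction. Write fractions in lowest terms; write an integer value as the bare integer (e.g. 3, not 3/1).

iteration 1: select C,K (d=9, Q=-238); attach at lengths (50/3, -23/3); label the merged cluster CK
  updated: d(A,CK)=83/2, d(CK,F)=38, d(CK,W)=61/2
iteration 2: select A,F (d=26, Q=-273/2); attach at lengths (125/8, 83/8); label the merged cluster AF
  updated: d(AF,CK)=107/4, d(AF,W)=31/2
iteration 3: select AF,CK (d=107/4, Q=-291/4); attach at lengths (47/8, 167/8); label the merged cluster ACFK
  updated: d(ACFK,W)=77/8
iteration 4: select ACFK,W (d=77/8); attach at lengths (77/16, 77/16); label the merged cluster ACFKW
final tree: (((A:125/8,F:83/8):47/8,(C:50/3,K:-23/3):167/8):77/16,W:77/16)
total length: 571/8

571/8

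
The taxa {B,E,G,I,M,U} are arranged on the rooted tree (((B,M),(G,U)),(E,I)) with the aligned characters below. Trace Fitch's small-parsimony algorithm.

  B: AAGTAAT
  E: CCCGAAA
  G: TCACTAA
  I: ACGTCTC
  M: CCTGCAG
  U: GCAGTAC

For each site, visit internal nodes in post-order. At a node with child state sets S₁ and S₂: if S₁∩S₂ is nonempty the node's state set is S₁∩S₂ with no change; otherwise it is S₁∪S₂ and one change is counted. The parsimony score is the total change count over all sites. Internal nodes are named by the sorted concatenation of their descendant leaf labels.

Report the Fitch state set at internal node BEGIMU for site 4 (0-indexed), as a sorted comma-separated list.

[col 0] BM: children B:{A}, M:{C} ∪→ {A,C}; cost 1
[col 0] GU: children G:{T}, U:{G} ∪→ {G,T}; cost 1
[col 0] BGMU: children BM:{A,C}, GU:{G,T} ∪→ {A,C,G,T}; cost 1
[col 0] EI: children E:{C}, I:{A} ∪→ {A,C}; cost 1
[col 0] BEGIMU: children BGMU:{A,C,G,T}, EI:{A,C} ∩→ {A,C}; cost 0
[col 1] BM: children B:{A}, M:{C} ∪→ {A,C}; cost 1
[col 1] GU: children G:{C}, U:{C} ∩→ {C}; cost 0
[col 1] BGMU: children BM:{A,C}, GU:{C} ∩→ {C}; cost 0
[col 1] EI: children E:{C}, I:{C} ∩→ {C}; cost 0
[col 1] BEGIMU: children BGMU:{C}, EI:{C} ∩→ {C}; cost 0
[col 2] BM: children B:{G}, M:{T} ∪→ {G,T}; cost 1
[col 2] GU: children G:{A}, U:{A} ∩→ {A}; cost 0
[col 2] BGMU: children BM:{G,T}, GU:{A} ∪→ {A,G,T}; cost 1
[col 2] EI: children E:{C}, I:{G} ∪→ {C,G}; cost 1
[col 2] BEGIMU: children BGMU:{A,G,T}, EI:{C,G} ∩→ {G}; cost 0
[col 3] BM: children B:{T}, M:{G} ∪→ {G,T}; cost 1
[col 3] GU: children G:{C}, U:{G} ∪→ {C,G}; cost 1
[col 3] BGMU: children BM:{G,T}, GU:{C,G} ∩→ {G}; cost 0
[col 3] EI: children E:{G}, I:{T} ∪→ {G,T}; cost 1
[col 3] BEGIMU: children BGMU:{G}, EI:{G,T} ∩→ {G}; cost 0
[col 4] BM: children B:{A}, M:{C} ∪→ {A,C}; cost 1
[col 4] GU: children G:{T}, U:{T} ∩→ {T}; cost 0
[col 4] BGMU: children BM:{A,C}, GU:{T} ∪→ {A,C,T}; cost 1
[col 4] EI: children E:{A}, I:{C} ∪→ {A,C}; cost 1
[col 4] BEGIMU: children BGMU:{A,C,T}, EI:{A,C} ∩→ {A,C}; cost 0
[col 5] BM: children B:{A}, M:{A} ∩→ {A}; cost 0
[col 5] GU: children G:{A}, U:{A} ∩→ {A}; cost 0
[col 5] BGMU: children BM:{A}, GU:{A} ∩→ {A}; cost 0
[col 5] EI: children E:{A}, I:{T} ∪→ {A,T}; cost 1
[col 5] BEGIMU: children BGMU:{A}, EI:{A,T} ∩→ {A}; cost 0
[col 6] BM: children B:{T}, M:{G} ∪→ {G,T}; cost 1
[col 6] GU: children G:{A}, U:{C} ∪→ {A,C}; cost 1
[col 6] BGMU: children BM:{G,T}, GU:{A,C} ∪→ {A,C,G,T}; cost 1
[col 6] EI: children E:{A}, I:{C} ∪→ {A,C}; cost 1
[col 6] BEGIMU: children BGMU:{A,C,G,T}, EI:{A,C} ∩→ {A,C}; cost 0
per-site changes: [4, 1, 3, 3, 3, 1, 4]; total = 19

A,C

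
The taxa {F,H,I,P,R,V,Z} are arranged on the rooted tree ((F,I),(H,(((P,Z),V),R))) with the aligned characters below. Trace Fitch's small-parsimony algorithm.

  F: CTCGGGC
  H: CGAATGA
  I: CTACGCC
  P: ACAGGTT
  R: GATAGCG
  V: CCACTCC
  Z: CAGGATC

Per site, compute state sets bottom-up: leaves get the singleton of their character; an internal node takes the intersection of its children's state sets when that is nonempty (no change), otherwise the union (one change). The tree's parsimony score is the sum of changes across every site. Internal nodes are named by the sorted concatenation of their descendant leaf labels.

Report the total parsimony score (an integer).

22

FI@0: {C} ∩ {C} = {C} (intersection, +0)
PZ@0: {A} ∪ {C} = {A,C} (union, +1)
PVZ@0: {A,C} ∩ {C} = {C} (intersection, +0)
PRVZ@0: {C} ∪ {G} = {C,G} (union, +1)
HPRVZ@0: {C} ∩ {C,G} = {C} (intersection, +0)
FHIPRVZ@0: {C} ∩ {C} = {C} (intersection, +0)
FI@1: {T} ∩ {T} = {T} (intersection, +0)
PZ@1: {C} ∪ {A} = {A,C} (union, +1)
PVZ@1: {A,C} ∩ {C} = {C} (intersection, +0)
PRVZ@1: {C} ∪ {A} = {A,C} (union, +1)
HPRVZ@1: {G} ∪ {A,C} = {A,C,G} (union, +1)
FHIPRVZ@1: {T} ∪ {A,C,G} = {A,C,G,T} (union, +1)
FI@2: {C} ∪ {A} = {A,C} (union, +1)
PZ@2: {A} ∪ {G} = {A,G} (union, +1)
PVZ@2: {A,G} ∩ {A} = {A} (intersection, +0)
PRVZ@2: {A} ∪ {T} = {A,T} (union, +1)
HPRVZ@2: {A} ∩ {A,T} = {A} (intersection, +0)
FHIPRVZ@2: {A,C} ∩ {A} = {A} (intersection, +0)
FI@3: {G} ∪ {C} = {C,G} (union, +1)
PZ@3: {G} ∩ {G} = {G} (intersection, +0)
PVZ@3: {G} ∪ {C} = {C,G} (union, +1)
PRVZ@3: {C,G} ∪ {A} = {A,C,G} (union, +1)
HPRVZ@3: {A} ∩ {A,C,G} = {A} (intersection, +0)
FHIPRVZ@3: {C,G} ∪ {A} = {A,C,G} (union, +1)
FI@4: {G} ∩ {G} = {G} (intersection, +0)
PZ@4: {G} ∪ {A} = {A,G} (union, +1)
PVZ@4: {A,G} ∪ {T} = {A,G,T} (union, +1)
PRVZ@4: {A,G,T} ∩ {G} = {G} (intersection, +0)
HPRVZ@4: {T} ∪ {G} = {G,T} (union, +1)
FHIPRVZ@4: {G} ∩ {G,T} = {G} (intersection, +0)
FI@5: {G} ∪ {C} = {C,G} (union, +1)
PZ@5: {T} ∩ {T} = {T} (intersection, +0)
PVZ@5: {T} ∪ {C} = {C,T} (union, +1)
PRVZ@5: {C,T} ∩ {C} = {C} (intersection, +0)
HPRVZ@5: {G} ∪ {C} = {C,G} (union, +1)
FHIPRVZ@5: {C,G} ∩ {C,G} = {C,G} (intersection, +0)
FI@6: {C} ∩ {C} = {C} (intersection, +0)
PZ@6: {T} ∪ {C} = {C,T} (union, +1)
PVZ@6: {C,T} ∩ {C} = {C} (intersection, +0)
PRVZ@6: {C} ∪ {G} = {C,G} (union, +1)
HPRVZ@6: {A} ∪ {C,G} = {A,C,G} (union, +1)
FHIPRVZ@6: {C} ∩ {A,C,G} = {C} (intersection, +0)
per-site changes: [2, 4, 3, 4, 3, 3, 3]; total = 22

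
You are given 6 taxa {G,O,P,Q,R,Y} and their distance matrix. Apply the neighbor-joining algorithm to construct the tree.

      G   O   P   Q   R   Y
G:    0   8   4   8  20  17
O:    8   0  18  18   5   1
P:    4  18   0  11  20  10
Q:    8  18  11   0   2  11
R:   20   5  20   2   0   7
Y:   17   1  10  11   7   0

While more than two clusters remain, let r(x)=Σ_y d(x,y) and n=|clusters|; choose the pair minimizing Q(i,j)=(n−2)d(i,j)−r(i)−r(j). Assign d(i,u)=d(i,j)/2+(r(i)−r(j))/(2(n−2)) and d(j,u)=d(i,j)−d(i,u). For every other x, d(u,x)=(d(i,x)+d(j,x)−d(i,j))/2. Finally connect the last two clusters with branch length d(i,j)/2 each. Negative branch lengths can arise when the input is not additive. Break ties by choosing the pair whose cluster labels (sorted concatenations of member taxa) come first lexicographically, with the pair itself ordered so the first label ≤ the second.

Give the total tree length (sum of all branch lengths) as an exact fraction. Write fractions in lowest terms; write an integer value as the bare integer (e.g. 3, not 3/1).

181/8

1. join G+P (d=4, Q=-104) ⇒ GP; edges |G|=5/4, |P|=11/4
  updated: d(GP,O)=11, d(GP,Q)=15/2, d(GP,R)=18, d(GP,Y)=23/2
2. join Q+R (d=2, Q=-129/2) ⇒ QR; edges |Q|=25/12, |R|=-1/12
  updated: d(GP,QR)=47/4, d(O,QR)=21/2, d(QR,Y)=8
3. join GP+QR (d=47/4, Q=-41) ⇒ GPQR; edges |GP|=55/8, |QR|=39/8
  updated: d(GPQR,O)=39/8, d(GPQR,Y)=31/8
4. join GPQR+O (d=39/8, Q=-39/4) ⇒ GOPQR; edges |GPQR|=31/8, |O|=1
  updated: d(GOPQR,Y)=0
5. join GOPQR+Y (d=0) ⇒ GOPQRY; edges |GOPQR|=0, |Y|=0
final tree: ((((G:5/4,P:11/4):55/8,(Q:25/12,R:-1/12):39/8):31/8,O:1):0,Y:0)
total length: 181/8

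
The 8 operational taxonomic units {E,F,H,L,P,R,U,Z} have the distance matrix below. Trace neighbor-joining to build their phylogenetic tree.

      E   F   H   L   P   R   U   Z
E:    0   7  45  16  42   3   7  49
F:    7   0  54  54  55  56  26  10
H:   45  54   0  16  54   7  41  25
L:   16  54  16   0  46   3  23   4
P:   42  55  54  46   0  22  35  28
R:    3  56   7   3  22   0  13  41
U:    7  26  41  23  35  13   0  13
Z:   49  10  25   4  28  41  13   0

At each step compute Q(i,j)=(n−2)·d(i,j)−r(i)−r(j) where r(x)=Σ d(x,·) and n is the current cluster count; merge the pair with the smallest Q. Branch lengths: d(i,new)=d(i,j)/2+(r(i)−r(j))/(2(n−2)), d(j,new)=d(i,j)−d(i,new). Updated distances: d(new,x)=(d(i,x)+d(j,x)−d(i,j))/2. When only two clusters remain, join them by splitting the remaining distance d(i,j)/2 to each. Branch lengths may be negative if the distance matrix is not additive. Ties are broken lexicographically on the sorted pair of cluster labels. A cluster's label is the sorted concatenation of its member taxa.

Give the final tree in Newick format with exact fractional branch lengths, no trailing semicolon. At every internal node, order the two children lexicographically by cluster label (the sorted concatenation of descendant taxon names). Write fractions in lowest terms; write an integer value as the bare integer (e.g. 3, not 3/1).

iteration 1: select E,F (d=7, Q=-389); attach at lengths (-17/4, 45/4); label the merged cluster EF
  updated: d(EF,H)=46, d(EF,L)=63/2, d(EF,P)=45, d(EF,R)=26, d(EF,U)=13, d(EF,Z)=26
iteration 2: select H,R (d=7, Q=-266); attach at lengths (56/5, -21/5); label the merged cluster HR
  updated: d(EF,HR)=65/2, d(HR,L)=6, d(HR,P)=69/2, d(HR,U)=47/2, d(HR,Z)=59/2
iteration 3: select HR,L (d=6, Q=-425/2); attach at lengths (79/16, 17/16); label the merged cluster HLR
  updated: d(EF,HLR)=29, d(HLR,P)=149/4, d(HLR,U)=81/4, d(HLR,Z)=55/4
iteration 4: select EF,U (d=13, Q=-621/4); attach at lengths (283/24, 29/24); label the merged cluster EFU
  updated: d(EFU,HLR)=145/8, d(EFU,P)=67/2, d(EFU,Z)=13
iteration 5: select EFU,HLR (d=145/8, Q=-195/2); attach at lengths (127/16, 163/16); label the merged cluster EFHLRU
  updated: d(EFHLRU,P)=421/16, d(EFHLRU,Z)=69/16
iteration 6: select EFHLRU,P (d=421/16, Q=-469/8); attach at lengths (21/16, 25); label the merged cluster EFHLPRU
  updated: d(EFHLPRU,Z)=3
iteration 7: select EFHLPRU,Z (d=3); attach at lengths (3/2, 3/2); label the merged cluster EFHLPRUZ
final tree: (((((E:-17/4,F:45/4):283/24,U:29/24):127/16,((H:56/5,R:-21/5):79/16,L:17/16):163/16):21/16,P:25):3/2,Z:3/2)
total length: 1287/16

(((((E:-17/4,F:45/4):283/24,U:29/24):127/16,((H:56/5,R:-21/5):79/16,L:17/16):163/16):21/16,P:25):3/2,Z:3/2)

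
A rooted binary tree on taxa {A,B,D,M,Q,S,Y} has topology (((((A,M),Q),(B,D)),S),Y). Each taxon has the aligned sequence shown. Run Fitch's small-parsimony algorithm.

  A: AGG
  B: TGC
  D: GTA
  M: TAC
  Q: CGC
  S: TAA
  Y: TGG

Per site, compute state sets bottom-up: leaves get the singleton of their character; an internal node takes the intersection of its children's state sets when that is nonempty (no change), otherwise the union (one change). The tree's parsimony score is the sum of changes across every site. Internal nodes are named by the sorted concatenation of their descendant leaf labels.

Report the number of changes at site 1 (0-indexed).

3

site 0, node AM: A={A} ∪ M={T} → {A,T} (+1)
site 0, node AMQ: AM={A,T} ∪ Q={C} → {A,C,T} (+1)
site 0, node BD: B={T} ∪ D={G} → {G,T} (+1)
site 0, node ABDMQ: AMQ={A,C,T} ∩ BD={G,T} → {T} (+0)
site 0, node ABDMQS: ABDMQ={T} ∩ S={T} → {T} (+0)
site 0, node ABDMQSY: ABDMQS={T} ∩ Y={T} → {T} (+0)
site 1, node AM: A={G} ∪ M={A} → {A,G} (+1)
site 1, node AMQ: AM={A,G} ∩ Q={G} → {G} (+0)
site 1, node BD: B={G} ∪ D={T} → {G,T} (+1)
site 1, node ABDMQ: AMQ={G} ∩ BD={G,T} → {G} (+0)
site 1, node ABDMQS: ABDMQ={G} ∪ S={A} → {A,G} (+1)
site 1, node ABDMQSY: ABDMQS={A,G} ∩ Y={G} → {G} (+0)
site 2, node AM: A={G} ∪ M={C} → {C,G} (+1)
site 2, node AMQ: AM={C,G} ∩ Q={C} → {C} (+0)
site 2, node BD: B={C} ∪ D={A} → {A,C} (+1)
site 2, node ABDMQ: AMQ={C} ∩ BD={A,C} → {C} (+0)
site 2, node ABDMQS: ABDMQ={C} ∪ S={A} → {A,C} (+1)
site 2, node ABDMQSY: ABDMQS={A,C} ∪ Y={G} → {A,C,G} (+1)
per-site changes: [3, 3, 4]; total = 10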